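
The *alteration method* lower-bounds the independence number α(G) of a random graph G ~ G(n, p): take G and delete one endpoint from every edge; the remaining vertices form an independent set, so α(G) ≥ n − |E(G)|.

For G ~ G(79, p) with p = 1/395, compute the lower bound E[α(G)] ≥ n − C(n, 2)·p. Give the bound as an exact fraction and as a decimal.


E[|E(G)|] = C(79, 2)·p = 3081 · (1/395) = 39/5.
E[α(G)] ≥ n − E[|E(G)|] = 79 − 39/5 = 356/5.
Numerically: ≈ 71.2000.
(This is only a lower bound; the true E[α(G)] may be larger.)

E[α(G)] ≥ 356/5 ≈ 71.2000.


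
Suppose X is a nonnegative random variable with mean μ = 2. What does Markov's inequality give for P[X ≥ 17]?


μ = E[X] = 2, a = 17.
Markov: P[X ≥ 17] ≤ μ/a = (2)/17 = 2/17.
Numerically: ≈ 0.1176.
(Since a = 17 > μ = 2.0000, the bound 2/17 is < 1 and informative.)

P[X ≥ 17] ≤ 2/17 ≈ 0.1176.


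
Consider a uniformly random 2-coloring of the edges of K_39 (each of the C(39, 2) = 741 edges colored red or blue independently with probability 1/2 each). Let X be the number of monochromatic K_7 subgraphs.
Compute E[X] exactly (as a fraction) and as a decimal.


Let X = Σ_S X_S over the C(39, 7) = 15380937 subsets S of size 7, where X_S = 1 if the K_7 on S is monochromatic.
For a fixed S, the K_7 on S has C(7, 2) = 21 edges. P[all 21 edges red] = (1/2)^21, and likewise for blue, so P[monochromatic] = 2·(1/2)^21 = 2^{1 − 21} = 1/1048576.
By linearity of expectation: E[X] = C(39, 7) · 2^{1 − 21} = 15380937 · 1/1048576 = 15380937/1048576.
Numerically: E[X] ≈ 14.668.

E[X] = C(39,7)·2^(1−C(7,2)) = 15380937/1048576 ≈ 14.668.


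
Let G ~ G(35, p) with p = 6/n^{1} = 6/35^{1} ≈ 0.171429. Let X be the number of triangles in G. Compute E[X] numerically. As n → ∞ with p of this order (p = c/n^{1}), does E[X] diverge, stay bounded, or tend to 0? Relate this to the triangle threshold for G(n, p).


Number of potential triangles: C(35, 3) = 6545.
Each occurs with probability p³ ≈ (0.171429)³ ≈ 5.03790087e-03.
By linearity: E[X] = C(35, 3)·p³ ≈ 6545 · 5.03790087e-03 ≈ 32.973061.
Here α = 1, so p = 6/n is exactly at the triangle threshold p ~ 1/n. Asymptotically E[X] → c³/6 = 6³/6 = 36 ≈ 36.000000, a bounded constant. In this regime the triangle count is asymptotically Poisson(c³/6).

E[X] ≈ 32.973061; in regime p = Θ(1/n^{1}) E[X] stays bounded (at the triangle threshold p ~ 1/n).


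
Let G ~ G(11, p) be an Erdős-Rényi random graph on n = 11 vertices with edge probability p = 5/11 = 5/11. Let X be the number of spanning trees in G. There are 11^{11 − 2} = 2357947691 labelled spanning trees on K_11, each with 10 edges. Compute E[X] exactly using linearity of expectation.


K_11 has 11^{11 − 2} = 2357947691 labelled spanning trees.
For each such spanning tree H, let X_H = 1 if all 10 edges of H are present in G. Then P[X_H = 1] = p^{10} = (5/11)^{10} = 9765625/25937424601.
Summing the indicators: E[X] = Σ_H E[X_H] = 2357947691 · p^{10} = 2357947691 · 9765625/25937424601 = 9765625/11.
Numerically: E[X] ≈ 887784.

E[X] = 2357947691 · (5/11)^{10} = 9765625/11 ≈ 887784.


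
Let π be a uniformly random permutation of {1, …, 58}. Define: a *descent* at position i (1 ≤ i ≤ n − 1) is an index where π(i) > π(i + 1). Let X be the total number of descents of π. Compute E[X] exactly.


Write X = Σ X_I over i = 1, …, 57, with X_I the indicator of one descent.
There are 57 indicators.
For each fixed i, the pair (π(i), π(i+1)) is a uniformly random ordered pair of distinct values from {1, …, 58}; by symmetry P[π(i) > π(i+1)] = 1/2.
By linearity: E[X] = 57 · (1/2) = (58 − 1) · (1/2) = 57/2 ≈ 28.5000.

E[X] = 57/2 = 28.5000.


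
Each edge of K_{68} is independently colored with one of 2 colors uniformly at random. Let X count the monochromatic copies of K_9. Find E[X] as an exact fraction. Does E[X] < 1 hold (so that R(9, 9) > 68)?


E[X] = C(68, 9) · 2^{1 − 36} = 49280065120 · 2^{−35} = 49280065120/34359738368.
As a reduced fraction: E[X] = 1540002035/1073741824 ≈ 1.4342.
Is E[X] < 1? NO.
Since E[X] ≥ 1, the first-moment bound is inconclusive at n = 68; it does NOT by itself certify R(9, 9) > 68.

E[X] = 1540002035/1073741824 ≈ 1.4342; E[X] ≥ 1; first-moment method inconclusive here.


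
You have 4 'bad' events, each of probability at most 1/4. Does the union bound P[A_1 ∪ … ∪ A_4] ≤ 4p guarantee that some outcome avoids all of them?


Union bound: P[∪_{i=1}^{4} A_i] ≤ Σ_i P[A_i] ≤ 4·p = 4·(1/4) = 1.
Numerically: 1 ≈ 1.0000000.
Is 1 < 1? NO.
Since the bound 1 is ≥ 1, the union bound is uninformative here; it does NOT by itself certify existence.

4·p = 1 ≈ 1.0000000; existence NOT certified by the union bound.


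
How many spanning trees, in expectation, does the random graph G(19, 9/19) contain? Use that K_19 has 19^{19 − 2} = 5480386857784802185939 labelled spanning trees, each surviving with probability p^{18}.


K_19 has 19^{19 − 2} = 5480386857784802185939 labelled spanning trees.
For each such spanning tree H, let X_H = 1 if all 18 edges of H are present in G. Then P[X_H = 1] = p^{18} = (9/19)^{18} = 150094635296999121/104127350297911241532841.
By linearity: E[X] = Σ_H E[X_H] = 5480386857784802185939 · p^{18} = 5480386857784802185939 · 150094635296999121/104127350297911241532841 = 150094635296999121/19.
Numerically: E[X] ≈ 7.9e+15.

E[X] = 5480386857784802185939 · (9/19)^{18} = 150094635296999121/19 ≈ 7.9e+15.


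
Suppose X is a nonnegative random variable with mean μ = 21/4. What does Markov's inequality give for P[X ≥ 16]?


μ = E[X] = 21/4, a = 16.
Markov: P[X ≥ 16] ≤ μ/a = (21/4)/16 = 21/64.
Numerically: ≈ 0.328125.
(Since a = 16 > μ = 5.250000, the bound 21/64 is < 1 and informative.)

P[X ≥ 16] ≤ 21/64 ≈ 0.328125.


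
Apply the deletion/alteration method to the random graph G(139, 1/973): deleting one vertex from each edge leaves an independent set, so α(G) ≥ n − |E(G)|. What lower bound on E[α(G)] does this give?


E[|E(G)|] = C(139, 2)·p = 9591 · (1/973) = 69/7.
E[α(G)] ≥ n − E[|E(G)|] = 139 − 69/7 = 904/7.
Numerically: ≈ 129.14286.
(This is only a lower bound; the true E[α(G)] may be larger.)

E[α(G)] ≥ 904/7 ≈ 129.14286.


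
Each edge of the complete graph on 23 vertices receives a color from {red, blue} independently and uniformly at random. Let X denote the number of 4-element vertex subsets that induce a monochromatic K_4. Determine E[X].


Let X = Σ_S X_S over the C(23, 4) = 8855 subsets S of size 4, where X_S = 1 if the K_4 on S is monochromatic.
For a fixed S, the K_4 on S has C(4, 2) = 6 edges. P[all 6 edges red] = (1/2)^6, and likewise for blue, so P[monochromatic] = 2·(1/2)^6 = 2^{1 − 6} = 1/32.
By linearity of expectation: E[X] = C(23, 4) · 2^{1 − 6} = 8855 · 1/32 = 8855/32.
Numerically: E[X] ≈ 276.71875.

E[X] = C(23,4)·2^(1−C(4,2)) = 8855/32 ≈ 276.71875.


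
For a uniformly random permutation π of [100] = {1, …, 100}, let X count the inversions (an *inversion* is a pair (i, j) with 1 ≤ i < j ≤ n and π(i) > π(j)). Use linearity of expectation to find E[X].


Write X = Σ X_I over the C(100, 2) = 4950 pairs i < j, with X_I the indicator of one inversion.
There are 4950 indicators.
For each fixed pair i < j, the values π(i) and π(j) are two distinct elements of {1, …, 100} in uniformly random order; by symmetry P[π(i) > π(j)] = 1/2.
By linearity: E[X] = 4950 · (1/2) = C(100, 2) · (1/2) = 4950/2 = 2475 ≈ 2475.0000.

E[X] = 2475 = 2475.0000.


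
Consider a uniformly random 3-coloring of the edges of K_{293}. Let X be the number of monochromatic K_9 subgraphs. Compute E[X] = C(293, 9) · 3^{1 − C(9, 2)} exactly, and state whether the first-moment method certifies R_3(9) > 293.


E[X] = C(293, 9) · 3^{1 − 36} = 38740172144007620 · 3^{−35} = 38740172144007620/50031545098999707.
As a reduced fraction: E[X] = 38740172144007620/50031545098999707 ≈ 0.774315.
Is E[X] < 1? YES.
Since E[X] < 1, there exists a 3-coloring of K_{293} with no monochromatic K_9; hence R_3(9) > 293.

E[X] = 38740172144007620/50031545098999707 ≈ 0.774315; E[X] < 1, so R_3(9) > 293.


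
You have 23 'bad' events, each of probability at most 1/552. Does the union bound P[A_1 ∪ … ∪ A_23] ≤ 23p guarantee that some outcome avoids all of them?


Union bound: P[∪_{i=1}^{23} A_i] ≤ Σ_i P[A_i] ≤ 23·p = 23·(1/552) = 1/24.
Numerically: 1/24 ≈ 0.042.
Is 1/24 < 1? YES.
Since P[∪ A_i] ≤ 1/24 < 1, the complement has P[∩ A_i^c] ≥ 1 − 1/24 = 23/24 > 0, so some outcome avoids every A_i.

23·p = 1/24 ≈ 0.042; existence CERTIFIED by the union bound.


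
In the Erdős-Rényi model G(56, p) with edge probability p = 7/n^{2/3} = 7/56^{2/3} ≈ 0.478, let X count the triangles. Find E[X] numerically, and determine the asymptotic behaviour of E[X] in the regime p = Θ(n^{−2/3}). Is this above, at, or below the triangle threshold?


Number of potential triangles: C(56, 3) = 27720.
Each occurs with probability p³ ≈ (0.478)³ ≈ 1.09375e-01.
By linearity: E[X] = C(56, 3)·p³ ≈ 27720 · 1.09375e-01 ≈ 3031.875.
Since α = 2/3 < 1, p = c/n^{2/3} ≫ 1/n is above the triangle threshold p ~ 1/n. Asymptotically E[X] ~ (c³/6)·n^{3(1−α)} = (7³/6)·n^{1} → ∞; triangles are abundant w.h.p.

E[X] ≈ 3031.875; in regime p = Θ(1/n^{2/3}) E[X] diverges (above the triangle threshold p ~ 1/n).


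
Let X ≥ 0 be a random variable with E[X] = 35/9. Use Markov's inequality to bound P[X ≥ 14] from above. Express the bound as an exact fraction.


μ = E[X] = 35/9, a = 14.
Markov: P[X ≥ 14] ≤ μ/a = (35/9)/14 = 5/18.
Numerically: ≈ 0.2778.
(Since a = 14 > μ = 3.8889, the bound 5/18 is < 1 and informative.)

P[X ≥ 14] ≤ 5/18 ≈ 0.2778.


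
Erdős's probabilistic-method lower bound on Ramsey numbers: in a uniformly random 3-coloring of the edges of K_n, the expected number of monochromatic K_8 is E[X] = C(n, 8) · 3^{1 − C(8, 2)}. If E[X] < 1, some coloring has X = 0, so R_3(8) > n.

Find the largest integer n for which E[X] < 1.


We need C(n, 8) · 3^{1 − 28} < 1, i.e. C(n, 8) < 3^{28 − 1} = 7625597484987.
Check values of n near the boundary:
  n = 153: C(153, 8) = 6183023199255; 6183023199255 < 7625597484987? YES
  n = 154: C(154, 8) = 6521818990995; 6521818990995 < 7625597484987? YES
  n = 155: C(155, 8) = 6876747915675; 6876747915675 < 7625597484987? YES
  n = 156: C(156, 8) = 7248464019225; 7248464019225 < 7625597484987? YES
  n = 157: C(157, 8) = 7637643295425; 7637643295425 < 7625597484987? NO
  n = 158: C(158, 8) = 8044984271181; 8044984271181 < 7625597484987? NO
The largest n with C(n, 8) < 7625597484987 is n = 156 (where E[X] = 805384891025/847288609443 ≈ 0.9505437). Hence R_3(8) > 156, i.e. R_3(8) ≥ 157.

Largest n = 156; hence R_3(8) > 156.


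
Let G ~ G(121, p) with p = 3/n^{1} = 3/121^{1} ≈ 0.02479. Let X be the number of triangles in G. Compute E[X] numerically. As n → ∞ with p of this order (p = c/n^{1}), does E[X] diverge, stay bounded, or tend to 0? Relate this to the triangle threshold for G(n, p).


Number of potential triangles: C(121, 3) = 287980.
Each occurs with probability p³ ≈ (0.02479)³ ≈ 1.524080e-05.
By linearity: E[X] = C(121, 3)·p³ ≈ 287980 · 1.524080e-05 ≈ 4.3890.
Here α = 1, so p = 3/n is exactly at the triangle threshold p ~ 1/n. Asymptotically E[X] → c³/6 = 3³/6 = 9/2 ≈ 4.5000, a bounded constant. In this regime the triangle count is asymptotically Poisson(c³/6).

E[X] ≈ 4.3890; in regime p = Θ(1/n^{1}) E[X] stays bounded (at the triangle threshold p ~ 1/n).


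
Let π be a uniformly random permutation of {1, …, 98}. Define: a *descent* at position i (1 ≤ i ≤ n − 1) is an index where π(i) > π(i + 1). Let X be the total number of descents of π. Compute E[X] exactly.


Write X = Σ X_I over i = 1, …, 97, with X_I the indicator of one descent.
There are 97 indicators.
For each fixed i, the pair (π(i), π(i+1)) is a uniformly random ordered pair of distinct values from {1, …, 98}; by symmetry P[π(i) > π(i+1)] = 1/2.
By linearity: E[X] = 97 · (1/2) = (98 − 1) · (1/2) = 97/2 ≈ 48.500000.

E[X] = 97/2 = 48.500000.


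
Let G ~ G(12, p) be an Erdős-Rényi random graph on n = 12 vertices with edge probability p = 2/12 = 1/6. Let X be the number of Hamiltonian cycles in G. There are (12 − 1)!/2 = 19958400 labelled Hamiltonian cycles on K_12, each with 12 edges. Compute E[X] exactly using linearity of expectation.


K_12 has (12 − 1)!/2 = 19958400 labelled Hamiltonian cycles.
For each such Hamiltonian cycle H, let X_H = 1 if all 12 edges of H are present in G. Then P[X_H = 1] = p^{12} = (1/6)^{12} = 1/2176782336.
By linearity: E[X] = Σ_H E[X_H] = 19958400 · p^{12} = 19958400 · 1/2176782336 = 1925/209952.
Numerically: E[X] ≈ 0.009169.

E[X] = 19958400 · (1/6)^{12} = 1925/209952 ≈ 0.009169.


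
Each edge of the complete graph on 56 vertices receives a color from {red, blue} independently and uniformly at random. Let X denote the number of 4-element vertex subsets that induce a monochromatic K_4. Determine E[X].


Let X = Σ_S X_S over the C(56, 4) = 367290 subsets S of size 4, where X_S = 1 if the K_4 on S is monochromatic.
For a fixed S, the K_4 on S has C(4, 2) = 6 edges. P[all 6 edges red] = (1/2)^6, and likewise for blue, so P[monochromatic] = 2·(1/2)^6 = 2^{1 − 6} = 1/32.
Summing: E[X] = C(56, 4) · 2^{1 − 6} = 367290 · 1/32 = 183645/16.
Numerically: E[X] ≈ 11477.812500.

E[X] = C(56,4)·2^(1−C(4,2)) = 183645/16 ≈ 11477.812500.


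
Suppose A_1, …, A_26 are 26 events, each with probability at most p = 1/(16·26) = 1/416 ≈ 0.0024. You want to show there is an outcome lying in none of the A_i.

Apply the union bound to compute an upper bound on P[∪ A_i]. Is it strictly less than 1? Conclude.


Union bound: P[∪_{i=1}^{26} A_i] ≤ Σ_i P[A_i] ≤ 26·p = 26·(1/416) = 1/16.
Numerically: 1/16 ≈ 0.0625.
Is 1/16 < 1? YES.
Since P[∪ A_i] ≤ 1/16 < 1, the complement has P[∩ A_i^c] ≥ 1 − 1/16 = 15/16 > 0, so some outcome avoids every A_i.

26·p = 1/16 ≈ 0.0625; existence CERTIFIED by the union bound.


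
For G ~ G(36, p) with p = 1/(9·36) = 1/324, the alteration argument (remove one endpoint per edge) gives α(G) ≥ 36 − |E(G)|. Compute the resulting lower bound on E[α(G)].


E[|E(G)|] = C(36, 2)·p = 630 · (1/324) = 35/18.
E[α(G)] ≥ n − E[|E(G)|] = 36 − 35/18 = 613/18.
Numerically: ≈ 34.0556.
(This is only a lower bound; the true E[α(G)] may be larger.)

E[α(G)] ≥ 613/18 ≈ 34.0556.


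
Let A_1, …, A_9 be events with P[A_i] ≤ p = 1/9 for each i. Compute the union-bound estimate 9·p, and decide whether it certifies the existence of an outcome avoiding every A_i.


Union bound: P[∪_{i=1}^{9} A_i] ≤ Σ_i P[A_i] ≤ 9·p = 9·(1/9) = 1.
Numerically: 1 ≈ 1.0000.
Is 1 < 1? NO.
Since the bound 1 is ≥ 1, the union bound is uninformative here; it does NOT by itself certify existence.

9·p = 1 ≈ 1.0000; existence NOT certified by the union bound.


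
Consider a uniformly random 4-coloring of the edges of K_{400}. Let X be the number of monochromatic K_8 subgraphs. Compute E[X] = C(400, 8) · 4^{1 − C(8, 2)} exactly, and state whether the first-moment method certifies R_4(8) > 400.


E[X] = C(400, 8) · 4^{1 − 28} = 15148408086508950 · 4^{−27} = 15148408086508950/18014398509481984.
As a reduced fraction: E[X] = 7574204043254475/9007199254740992 ≈ 0.8409.
Is E[X] < 1? YES.
Since E[X] < 1, there exists a 4-coloring of K_{400} with no monochromatic K_8; hence R_4(8) > 400.

E[X] = 7574204043254475/9007199254740992 ≈ 0.8409; E[X] < 1, so R_4(8) > 400.


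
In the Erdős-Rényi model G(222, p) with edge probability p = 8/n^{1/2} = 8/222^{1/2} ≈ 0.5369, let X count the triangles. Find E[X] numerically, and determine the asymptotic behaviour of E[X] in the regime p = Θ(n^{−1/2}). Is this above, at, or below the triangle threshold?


Number of potential triangles: C(222, 3) = 1798940.
Each occurs with probability p³ ≈ (0.5369)³ ≈ 1.547891e-01.
By linearity: E[X] = C(222, 3)·p³ ≈ 1798940 · 1.547891e-01 ≈ 278456.3832.
Since α = 1/2 < 1, p = c/n^{1/2} ≫ 1/n is above the triangle threshold p ~ 1/n. Asymptotically E[X] ~ (c³/6)·n^{3(1−α)} = (8³/6)·n^{1.5} → ∞; triangles are abundant w.h.p.

E[X] ≈ 278456.3832; in regime p = Θ(1/n^{1/2}) E[X] diverges (above the triangle threshold p ~ 1/n).


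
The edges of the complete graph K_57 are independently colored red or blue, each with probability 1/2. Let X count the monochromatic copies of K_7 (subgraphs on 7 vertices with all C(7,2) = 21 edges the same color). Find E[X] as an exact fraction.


Let X = Σ_S X_S over the C(57, 7) = 264385836 subsets S of size 7, where X_S = 1 if the K_7 on S is monochromatic.
For a fixed S, the K_7 on S has C(7, 2) = 21 edges. P[all 21 edges red] = (1/2)^21, and likewise for blue, so P[monochromatic] = 2·(1/2)^21 = 2^{1 − 21} = 1/1048576.
By linearity: E[X] = C(57, 7) · 2^{1 − 21} = 264385836 · 1/1048576 = 66096459/262144.
Numerically: E[X] ≈ 252.138.

E[X] = C(57,7)·2^(1−C(7,2)) = 66096459/262144 ≈ 252.138.


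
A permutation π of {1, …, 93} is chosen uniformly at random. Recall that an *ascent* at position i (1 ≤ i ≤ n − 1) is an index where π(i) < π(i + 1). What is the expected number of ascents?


Write X = Σ X_I over i = 1, …, 92, with X_I the indicator of one ascent.
There are 92 indicators.
For each fixed i, the pair (π(i), π(i+1)) is a uniformly random ordered pair of distinct values from {1, …, 93}; by symmetry P[π(i) < π(i+1)] = 1/2.
By linearity: E[X] = 92 · (1/2) = (93 − 1) · (1/2) = 46 ≈ 46.000.

E[X] = 46 = 46.000.


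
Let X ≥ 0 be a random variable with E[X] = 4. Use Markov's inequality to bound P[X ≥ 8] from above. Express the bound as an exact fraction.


μ = E[X] = 4, a = 8.
Markov: P[X ≥ 8] ≤ μ/a = (4)/8 = 1/2.
Numerically: ≈ 0.5000.
(Since a = 8 > μ = 4.0000, the bound 1/2 is < 1 and informative.)

P[X ≥ 8] ≤ 1/2 ≈ 0.5000.


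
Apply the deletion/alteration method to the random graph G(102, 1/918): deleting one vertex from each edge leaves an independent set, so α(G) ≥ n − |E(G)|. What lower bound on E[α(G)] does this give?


E[|E(G)|] = C(102, 2)·p = 5151 · (1/918) = 101/18.
E[α(G)] ≥ n − E[|E(G)|] = 102 − 101/18 = 1735/18.
Numerically: ≈ 96.3889.
(This is only a lower bound; the true E[α(G)] may be larger.)

E[α(G)] ≥ 1735/18 ≈ 96.3889.


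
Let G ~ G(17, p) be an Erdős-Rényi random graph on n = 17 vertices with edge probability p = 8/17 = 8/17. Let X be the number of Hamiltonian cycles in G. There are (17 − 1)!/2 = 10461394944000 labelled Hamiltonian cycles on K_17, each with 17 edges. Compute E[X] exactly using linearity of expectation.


K_17 has (17 − 1)!/2 = 10461394944000 labelled Hamiltonian cycles.
For each such Hamiltonian cycle H, let X_H = 1 if all 17 edges of H are present in G. Then P[X_H = 1] = p^{17} = (8/17)^{17} = 2251799813685248/827240261886336764177.
By linearity: E[X] = Σ_H E[X_H] = 10461394944000 · p^{17} = 10461394944000 · 2251799813685248/827240261886336764177 = 23556967185786995434586112000/827240261886336764177.
Numerically: E[X] ≈ 2.85e+07.

E[X] = 10461394944000 · (8/17)^{17} = 23556967185786995434586112000/827240261886336764177 ≈ 2.85e+07.


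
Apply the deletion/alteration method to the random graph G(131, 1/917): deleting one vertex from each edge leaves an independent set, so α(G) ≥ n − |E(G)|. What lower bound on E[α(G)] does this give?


E[|E(G)|] = C(131, 2)·p = 8515 · (1/917) = 65/7.
E[α(G)] ≥ n − E[|E(G)|] = 131 − 65/7 = 852/7.
Numerically: ≈ 121.714286.
(This is only a lower bound; the true E[α(G)] may be larger.)

E[α(G)] ≥ 852/7 ≈ 121.714286.


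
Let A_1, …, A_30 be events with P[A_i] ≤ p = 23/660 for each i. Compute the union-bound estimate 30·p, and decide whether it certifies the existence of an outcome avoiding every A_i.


Union bound: P[∪_{i=1}^{30} A_i] ≤ Σ_i P[A_i] ≤ 30·p = 30·(23/660) = 23/22.
Numerically: 23/22 ≈ 1.0454545.
Is 23/22 < 1? NO.
Since the bound 23/22 is ≥ 1, the union bound is uninformative here; it does NOT by itself certify existence.

30·p = 23/22 ≈ 1.0454545; existence NOT certified by the union bound.


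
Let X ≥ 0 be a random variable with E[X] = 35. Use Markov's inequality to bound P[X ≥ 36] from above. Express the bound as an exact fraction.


μ = E[X] = 35, a = 36.
Markov: P[X ≥ 36] ≤ μ/a = (35)/36 = 35/36.
Numerically: ≈ 0.9722.
(Since a = 36 > μ = 35.0000, the bound 35/36 is < 1 and informative.)

P[X ≥ 36] ≤ 35/36 ≈ 0.9722.


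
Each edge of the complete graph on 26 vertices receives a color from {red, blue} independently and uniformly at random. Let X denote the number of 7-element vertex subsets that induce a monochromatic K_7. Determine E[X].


Let X = Σ_S X_S over the C(26, 7) = 657800 subsets S of size 7, where X_S = 1 if the K_7 on S is monochromatic.
For a fixed S, the K_7 on S has C(7, 2) = 21 edges. P[all 21 edges red] = (1/2)^21, and likewise for blue, so P[monochromatic] = 2·(1/2)^21 = 2^{1 − 21} = 1/1048576.
By linearity of expectation: E[X] = C(26, 7) · 2^{1 − 21} = 657800 · 1/1048576 = 82225/131072.
Numerically: E[X] ≈ 0.6273.

E[X] = C(26,7)·2^(1−C(7,2)) = 82225/131072 ≈ 0.6273.


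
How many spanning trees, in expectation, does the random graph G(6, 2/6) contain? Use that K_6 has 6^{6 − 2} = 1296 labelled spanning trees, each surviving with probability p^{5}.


K_6 has 6^{6 − 2} = 1296 labelled spanning trees.
For each such spanning tree H, let X_H = 1 if all 5 edges of H are present in G. Then P[X_H = 1] = p^{5} = (1/3)^{5} = 1/243.
By linearity of expectation: E[X] = Σ_H E[X_H] = 1296 · p^{5} = 1296 · 1/243 = 16/3.
Numerically: E[X] ≈ 5.33.

E[X] = 1296 · (1/3)^{5} = 16/3 ≈ 5.33.


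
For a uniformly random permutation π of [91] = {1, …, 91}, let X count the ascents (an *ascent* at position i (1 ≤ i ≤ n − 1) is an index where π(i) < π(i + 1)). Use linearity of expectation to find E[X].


Write X = Σ X_I over i = 1, …, 90, with X_I the indicator of one ascent.
There are 90 indicators.
For each fixed i, the pair (π(i), π(i+1)) is a uniformly random ordered pair of distinct values from {1, …, 91}; by symmetry P[π(i) < π(i+1)] = 1/2.
By linearity: E[X] = 90 · (1/2) = (91 − 1) · (1/2) = 45 ≈ 45.00000.

E[X] = 45 = 45.00000.


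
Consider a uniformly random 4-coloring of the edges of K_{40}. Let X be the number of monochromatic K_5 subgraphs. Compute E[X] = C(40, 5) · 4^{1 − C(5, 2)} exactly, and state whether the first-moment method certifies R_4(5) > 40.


E[X] = C(40, 5) · 4^{1 − 10} = 658008 · 4^{−9} = 658008/262144.
As a reduced fraction: E[X] = 82251/32768 ≈ 2.510.
Is E[X] < 1? NO.
Since E[X] ≥ 1, the first-moment bound is inconclusive at n = 40; it does NOT by itself certify R_4(5) > 40.

E[X] = 82251/32768 ≈ 2.510; E[X] ≥ 1; first-moment method inconclusive here.


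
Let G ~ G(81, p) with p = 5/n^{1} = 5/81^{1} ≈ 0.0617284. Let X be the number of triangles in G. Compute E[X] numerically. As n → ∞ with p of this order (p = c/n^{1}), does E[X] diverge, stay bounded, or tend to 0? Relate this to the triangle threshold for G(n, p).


Number of potential triangles: C(81, 3) = 85320.
Each occurs with probability p³ ≈ (0.0617284)³ ≈ 2.35209553e-04.
By linearity: E[X] = C(81, 3)·p³ ≈ 85320 · 2.35209553e-04 ≈ 20.068079.
Here α = 1, so p = 5/n is exactly at the triangle threshold p ~ 1/n. Asymptotically E[X] → c³/6 = 5³/6 = 125/6 ≈ 20.833333, a bounded constant. In this regime the triangle count is asymptotically Poisson(c³/6).

E[X] ≈ 20.068079; in regime p = Θ(1/n^{1}) E[X] stays bounded (at the triangle threshold p ~ 1/n).


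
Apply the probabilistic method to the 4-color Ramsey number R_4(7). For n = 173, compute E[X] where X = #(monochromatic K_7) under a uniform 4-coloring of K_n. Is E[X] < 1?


E[X] = C(173, 7) · 4^{1 − 21} = 813769676772 · 4^{−20} = 813769676772/1099511627776.
As a reduced fraction: E[X] = 203442419193/274877906944 ≈ 0.740.
Is E[X] < 1? YES.
Since E[X] < 1, there exists a 4-coloring of K_{173} with no monochromatic K_7; hence R_4(7) > 173.

E[X] = 203442419193/274877906944 ≈ 0.740; E[X] < 1, so R_4(7) > 173.


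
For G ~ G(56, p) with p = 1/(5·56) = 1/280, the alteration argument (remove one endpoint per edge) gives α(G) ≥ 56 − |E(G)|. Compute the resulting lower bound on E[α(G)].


E[|E(G)|] = C(56, 2)·p = 1540 · (1/280) = 11/2.
E[α(G)] ≥ n − E[|E(G)|] = 56 − 11/2 = 101/2.
Numerically: ≈ 50.50000.
(This is only a lower bound; the true E[α(G)] may be larger.)

E[α(G)] ≥ 101/2 ≈ 50.50000.


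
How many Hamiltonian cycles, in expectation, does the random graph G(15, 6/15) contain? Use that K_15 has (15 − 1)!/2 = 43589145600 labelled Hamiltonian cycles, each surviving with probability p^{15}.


K_15 has (15 − 1)!/2 = 43589145600 labelled Hamiltonian cycles.
For each such Hamiltonian cycle H, let X_H = 1 if all 15 edges of H are present in G. Then P[X_H = 1] = p^{15} = (2/5)^{15} = 32768/30517578125.
Summing the indicators: E[X] = Σ_H E[X_H] = 43589145600 · p^{15} = 43589145600 · 32768/30517578125 = 57133164920832/1220703125.
Numerically: E[X] ≈ 46803.

E[X] = 43589145600 · (2/5)^{15} = 57133164920832/1220703125 ≈ 46803.


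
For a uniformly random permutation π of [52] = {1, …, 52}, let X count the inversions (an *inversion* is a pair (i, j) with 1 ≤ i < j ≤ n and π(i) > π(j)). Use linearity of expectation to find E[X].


Write X = Σ X_I over the C(52, 2) = 1326 pairs i < j, with X_I the indicator of one inversion.
There are 1326 indicators.
For each fixed pair i < j, the values π(i) and π(j) are two distinct elements of {1, …, 52} in uniformly random order; by symmetry P[π(i) > π(j)] = 1/2.
By linearity: E[X] = 1326 · (1/2) = C(52, 2) · (1/2) = 1326/2 = 663 ≈ 663.0000.

E[X] = 663 = 663.0000.


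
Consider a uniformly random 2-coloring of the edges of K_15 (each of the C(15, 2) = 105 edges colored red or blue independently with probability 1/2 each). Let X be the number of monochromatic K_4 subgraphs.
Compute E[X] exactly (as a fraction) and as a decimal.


Let X = Σ_S X_S over the C(15, 4) = 1365 subsets S of size 4, where X_S = 1 if the K_4 on S is monochromatic.
For a fixed S, the K_4 on S has C(4, 2) = 6 edges. P[all 6 edges red] = (1/2)^6, and likewise for blue, so P[monochromatic] = 2·(1/2)^6 = 2^{1 − 6} = 1/32.
Summing: E[X] = C(15, 4) · 2^{1 − 6} = 1365 · 1/32 = 1365/32.
Numerically: E[X] ≈ 42.6562.

E[X] = C(15,4)·2^(1−C(4,2)) = 1365/32 ≈ 42.6562.


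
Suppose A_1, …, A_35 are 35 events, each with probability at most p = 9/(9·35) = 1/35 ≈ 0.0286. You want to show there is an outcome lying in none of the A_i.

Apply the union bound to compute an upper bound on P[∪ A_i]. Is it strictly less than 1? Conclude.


Union bound: P[∪_{i=1}^{35} A_i] ≤ Σ_i P[A_i] ≤ 35·p = 35·(1/35) = 1.
Numerically: 1 ≈ 1.0000.
Is 1 < 1? NO.
Since the bound 1 is ≥ 1, the union bound is uninformative here; it does NOT by itself certify existence.

35·p = 1 ≈ 1.0000; existence NOT certified by the union bound.


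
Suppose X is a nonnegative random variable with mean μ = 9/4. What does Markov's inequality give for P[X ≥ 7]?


μ = E[X] = 9/4, a = 7.
Markov: P[X ≥ 7] ≤ μ/a = (9/4)/7 = 9/28.
Numerically: ≈ 0.32143.
(Since a = 7 > μ = 2.25000, the bound 9/28 is < 1 and informative.)

P[X ≥ 7] ≤ 9/28 ≈ 0.32143.


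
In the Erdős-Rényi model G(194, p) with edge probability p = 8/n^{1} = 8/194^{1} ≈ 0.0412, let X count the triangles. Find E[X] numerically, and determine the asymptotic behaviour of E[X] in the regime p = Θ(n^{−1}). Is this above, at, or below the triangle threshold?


Number of potential triangles: C(194, 3) = 1198144.
Each occurs with probability p³ ≈ (0.0412)³ ≈ 7.01237e-05.
By linearity: E[X] = C(194, 3)·p³ ≈ 1198144 · 7.01237e-05 ≈ 84.018.
Here α = 1, so p = 8/n is exactly at the triangle threshold p ~ 1/n. Asymptotically E[X] → c³/6 = 8³/6 = 256/3 ≈ 85.333, a bounded constant. In this regime the triangle count is asymptotically Poisson(c³/6).

E[X] ≈ 84.018; in regime p = Θ(1/n^{1}) E[X] stays bounded (at the triangle threshold p ~ 1/n).


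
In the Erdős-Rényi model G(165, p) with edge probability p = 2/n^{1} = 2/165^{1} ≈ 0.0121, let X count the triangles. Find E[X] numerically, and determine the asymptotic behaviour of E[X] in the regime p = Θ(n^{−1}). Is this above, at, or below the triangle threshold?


Number of potential triangles: C(165, 3) = 735130.
Each occurs with probability p³ ≈ (0.0121)³ ≈ 1.78089e-06.
By linearity: E[X] = C(165, 3)·p³ ≈ 735130 · 1.78089e-06 ≈ 1.309.
Here α = 1, so p = 2/n is exactly at the triangle threshold p ~ 1/n. Asymptotically E[X] → c³/6 = 2³/6 = 4/3 ≈ 1.333, a bounded constant. In this regime the triangle count is asymptotically Poisson(c³/6).

E[X] ≈ 1.309; in regime p = Θ(1/n^{1}) E[X] stays bounded (at the triangle threshold p ~ 1/n).


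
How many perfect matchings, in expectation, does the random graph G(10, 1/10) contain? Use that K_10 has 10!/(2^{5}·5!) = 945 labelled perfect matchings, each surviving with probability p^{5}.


K_10 has 10!/(2^{5}·5!) = 945 labelled perfect matchings.
For each such perfect matching H, let X_H = 1 if all 5 edges of H are present in G. Then P[X_H = 1] = p^{5} = (1/10)^{5} = 1/100000.
Summing the indicators: E[X] = Σ_H E[X_H] = 945 · p^{5} = 945 · 1/100000 = 189/20000.
Numerically: E[X] ≈ 0.00945.

E[X] = 945 · (1/10)^{5} = 189/20000 ≈ 0.00945.


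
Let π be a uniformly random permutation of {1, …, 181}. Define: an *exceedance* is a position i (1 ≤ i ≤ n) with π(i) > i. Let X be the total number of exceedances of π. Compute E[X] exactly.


Write X = Σ_{i=1}^{181} X_i, where X_i = 1_{π(i) > i}.
For each fixed i, π(i) is uniform over {1, …, 181} (marginal of a uniform permutation), so P[π(i) > i] = (n − i)/n. Summing: Σ_{i=1}^{181} (n − i)/n = (0 + 1 + … + 180)/181 = 181(181 − 1)/(2·181) = (181 − 1)/2.
Hence E[X] = Σ_{i=1}^{181} (181 − i)/181 = 90 ≈ 90.000.

E[X] = 90 = 90.000.


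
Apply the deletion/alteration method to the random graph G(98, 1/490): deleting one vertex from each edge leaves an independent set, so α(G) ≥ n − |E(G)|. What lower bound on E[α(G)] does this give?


E[|E(G)|] = C(98, 2)·p = 4753 · (1/490) = 97/10.
E[α(G)] ≥ n − E[|E(G)|] = 98 − 97/10 = 883/10.
Numerically: ≈ 88.3000.
(This is only a lower bound; the true E[α(G)] may be larger.)

E[α(G)] ≥ 883/10 ≈ 88.3000.


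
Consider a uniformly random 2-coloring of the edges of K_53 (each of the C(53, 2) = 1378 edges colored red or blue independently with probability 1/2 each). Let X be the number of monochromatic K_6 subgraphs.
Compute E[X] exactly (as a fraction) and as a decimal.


Let X = Σ_S X_S over the C(53, 6) = 22957480 subsets S of size 6, where X_S = 1 if the K_6 on S is monochromatic.
For a fixed S, the K_6 on S has C(6, 2) = 15 edges. P[all 15 edges red] = (1/2)^15, and likewise for blue, so P[monochromatic] = 2·(1/2)^15 = 2^{1 − 15} = 1/16384.
By linearity: E[X] = C(53, 6) · 2^{1 − 15} = 22957480 · 1/16384 = 2869685/2048.
Numerically: E[X] ≈ 1401.213.

E[X] = C(53,6)·2^(1−C(6,2)) = 2869685/2048 ≈ 1401.213.


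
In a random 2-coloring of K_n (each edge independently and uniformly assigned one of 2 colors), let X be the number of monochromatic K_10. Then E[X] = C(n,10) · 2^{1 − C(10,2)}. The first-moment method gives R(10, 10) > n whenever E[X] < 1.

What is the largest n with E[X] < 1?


We need C(n, 10) · 2^{1 − 45} < 1, i.e. C(n, 10) < 2^{45 − 1} = 17592186044416.
Check values of n near the boundary:
  n = 95: C(95, 10) = 10104934117421; 10104934117421 < 17592186044416? YES
  n = 96: C(96, 10) = 11279926456656; 11279926456656 < 17592186044416? YES
  n = 97: C(97, 10) = 12576469727536; 12576469727536 < 17592186044416? YES
  n = 98: C(98, 10) = 14005614014756; 14005614014756 < 17592186044416? YES
  n = 99: C(99, 10) = 15579278510796; 15579278510796 < 17592186044416? YES
  n = 100: C(100, 10) = 17310309456440; 17310309456440 < 17592186044416? YES
  n = 101: C(101, 10) = 19212541264840; 19212541264840 < 17592186044416? NO
  n = 102: C(102, 10) = 21300860967540; 21300860967540 < 17592186044416? NO
The largest n with C(n, 10) < 17592186044416 is n = 100 (where E[X] = 2163788682055/2199023255552 ≈ 0.984). Hence R(10, 10) > 100, i.e. R(10, 10) ≥ 101.

Largest n = 100; hence R(10, 10) > 100.


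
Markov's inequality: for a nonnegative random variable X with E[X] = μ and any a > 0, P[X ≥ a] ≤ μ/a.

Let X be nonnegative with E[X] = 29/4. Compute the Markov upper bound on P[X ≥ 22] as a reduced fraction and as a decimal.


μ = E[X] = 29/4, a = 22.
Markov: P[X ≥ 22] ≤ μ/a = (29/4)/22 = 29/88.
Numerically: ≈ 0.3295.
(Since a = 22 > μ = 7.2500, the bound 29/88 is < 1 and informative.)

P[X ≥ 22] ≤ 29/88 ≈ 0.3295.


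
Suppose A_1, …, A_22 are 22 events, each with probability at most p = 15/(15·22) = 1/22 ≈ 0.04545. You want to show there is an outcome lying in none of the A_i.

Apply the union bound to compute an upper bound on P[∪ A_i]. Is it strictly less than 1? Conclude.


Union bound: P[∪_{i=1}^{22} A_i] ≤ Σ_i P[A_i] ≤ 22·p = 22·(1/22) = 1.
Numerically: 1 ≈ 1.00000.
Is 1 < 1? NO.
Since the bound 1 is ≥ 1, the union bound is uninformative here; it does NOT by itself certify existence.

22·p = 1 ≈ 1.00000; existence NOT certified by the union bound.


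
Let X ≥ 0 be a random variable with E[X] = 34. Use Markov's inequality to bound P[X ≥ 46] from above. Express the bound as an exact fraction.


μ = E[X] = 34, a = 46.
Markov: P[X ≥ 46] ≤ μ/a = (34)/46 = 17/23.
Numerically: ≈ 0.7391.
(Since a = 46 > μ = 34.0000, the bound 17/23 is < 1 and informative.)

P[X ≥ 46] ≤ 17/23 ≈ 0.7391.


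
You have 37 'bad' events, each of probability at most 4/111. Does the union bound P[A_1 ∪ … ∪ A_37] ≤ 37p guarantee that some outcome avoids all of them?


Union bound: P[∪_{i=1}^{37} A_i] ≤ Σ_i P[A_i] ≤ 37·p = 37·(4/111) = 4/3.
Numerically: 4/3 ≈ 1.333333.
Is 4/3 < 1? NO.
Since the bound 4/3 is ≥ 1, the union bound is uninformative here; it does NOT by itself certify existence.

37·p = 4/3 ≈ 1.333333; existence NOT certified by the union bound.


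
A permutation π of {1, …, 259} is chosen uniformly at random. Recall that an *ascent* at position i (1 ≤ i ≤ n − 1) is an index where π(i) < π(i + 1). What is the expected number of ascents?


Write X = Σ X_I over i = 1, …, 258, with X_I the indicator of one ascent.
There are 258 indicators.
For each fixed i, the pair (π(i), π(i+1)) is a uniformly random ordered pair of distinct values from {1, …, 259}; by symmetry P[π(i) < π(i+1)] = 1/2.
By linearity: E[X] = 258 · (1/2) = (259 − 1) · (1/2) = 129 ≈ 129.000000.

E[X] = 129 = 129.000000.


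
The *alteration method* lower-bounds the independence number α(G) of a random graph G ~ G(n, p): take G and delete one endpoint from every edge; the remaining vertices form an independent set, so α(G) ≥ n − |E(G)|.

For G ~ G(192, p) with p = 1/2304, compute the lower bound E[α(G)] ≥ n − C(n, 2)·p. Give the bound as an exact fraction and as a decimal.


E[|E(G)|] = C(192, 2)·p = 18336 · (1/2304) = 191/24.
E[α(G)] ≥ n − E[|E(G)|] = 192 − 191/24 = 4417/24.
Numerically: ≈ 184.041667.
(This is only a lower bound; the true E[α(G)] may be larger.)

E[α(G)] ≥ 4417/24 ≈ 184.041667.


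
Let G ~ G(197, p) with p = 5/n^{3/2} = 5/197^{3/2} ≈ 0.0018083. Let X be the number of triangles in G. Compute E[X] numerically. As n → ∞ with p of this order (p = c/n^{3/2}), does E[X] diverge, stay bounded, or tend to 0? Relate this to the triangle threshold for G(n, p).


Number of potential triangles: C(197, 3) = 1254890.
Each occurs with probability p³ ≈ (0.0018083)³ ≈ 5.91305604e-09.
By linearity: E[X] = C(197, 3)·p³ ≈ 1254890 · 5.91305604e-09 ≈ 0.007420.
Since α = 3/2 > 1, p = c/n^{3/2} = o(1/n) is below the triangle threshold p ~ 1/n. Asymptotically E[X] ~ (c³/6)·n^{3(1−α)} = (5³/6)·n^{-1.5} → 0, so by Markov's inequality G has no triangles w.h.p.

E[X] ≈ 0.007420; in regime p = Θ(1/n^{3/2}) E[X] tends to 0 (below the triangle threshold p ~ 1/n).


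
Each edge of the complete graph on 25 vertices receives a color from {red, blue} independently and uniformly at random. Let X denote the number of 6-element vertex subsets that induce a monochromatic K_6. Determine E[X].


Let X = Σ_S X_S over the C(25, 6) = 177100 subsets S of size 6, where X_S = 1 if the K_6 on S is monochromatic.
For a fixed S, the K_6 on S has C(6, 2) = 15 edges. P[all 15 edges red] = (1/2)^15, and likewise for blue, so P[monochromatic] = 2·(1/2)^15 = 2^{1 − 15} = 1/16384.
By linearity: E[X] = C(25, 6) · 2^{1 − 15} = 177100 · 1/16384 = 44275/4096.
Numerically: E[X] ≈ 10.809.

E[X] = C(25,6)·2^(1−C(6,2)) = 44275/4096 ≈ 10.809.


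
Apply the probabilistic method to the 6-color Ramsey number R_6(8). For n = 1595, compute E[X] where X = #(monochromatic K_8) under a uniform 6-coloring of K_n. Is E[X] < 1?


E[X] = C(1595, 8) · 6^{1 − 28} = 1020772636343363633895 · 6^{−27} = 1020772636343363633895/1023490369077469249536.
As a reduced fraction: E[X] = 113419181815929292655/113721152119718805504 ≈ 0.9973446.
Is E[X] < 1? YES.
Since E[X] < 1, there exists a 6-coloring of K_{1595} with no monochromatic K_8; hence R_6(8) > 1595.

E[X] = 113419181815929292655/113721152119718805504 ≈ 0.9973446; E[X] < 1, so R_6(8) > 1595.


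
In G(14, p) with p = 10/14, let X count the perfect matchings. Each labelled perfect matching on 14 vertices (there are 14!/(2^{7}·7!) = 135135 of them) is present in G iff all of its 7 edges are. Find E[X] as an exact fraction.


K_14 has 14!/(2^{7}·7!) = 135135 labelled perfect matchings.
For each such perfect matching H, let X_H = 1 if all 7 edges of H are present in G. Then P[X_H = 1] = p^{7} = (5/7)^{7} = 78125/823543.
Summing the indicators: E[X] = Σ_H E[X_H] = 135135 · p^{7} = 135135 · 78125/823543 = 1508203125/117649.
Numerically: E[X] ≈ 1.28e+04.

E[X] = 135135 · (5/7)^{7} = 1508203125/117649 ≈ 1.28e+04.


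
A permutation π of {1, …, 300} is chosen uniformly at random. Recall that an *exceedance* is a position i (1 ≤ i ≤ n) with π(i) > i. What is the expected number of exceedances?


Write X = Σ_{i=1}^{300} X_i, where X_i = 1_{π(i) > i}.
For each fixed i, π(i) is uniform over {1, …, 300} (marginal of a uniform permutation), so P[π(i) > i] = (n − i)/n. Summing: Σ_{i=1}^{300} (n − i)/n = (0 + 1 + … + 299)/300 = 300(300 − 1)/(2·300) = (300 − 1)/2.
Hence E[X] = Σ_{i=1}^{300} (300 − i)/300 = 299/2 ≈ 149.500.

E[X] = 299/2 = 149.500.


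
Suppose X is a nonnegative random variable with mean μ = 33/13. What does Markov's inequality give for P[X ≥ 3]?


μ = E[X] = 33/13, a = 3.
Markov: P[X ≥ 3] ≤ μ/a = (33/13)/3 = 11/13.
Numerically: ≈ 0.846154.
(Since a = 3 > μ = 2.538462, the bound 11/13 is < 1 and informative.)

P[X ≥ 3] ≤ 11/13 ≈ 0.846154.


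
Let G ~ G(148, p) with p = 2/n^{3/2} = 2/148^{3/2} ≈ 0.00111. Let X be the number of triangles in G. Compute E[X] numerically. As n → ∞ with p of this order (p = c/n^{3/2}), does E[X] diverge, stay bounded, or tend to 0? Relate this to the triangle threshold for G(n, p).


Number of potential triangles: C(148, 3) = 529396.
Each occurs with probability p³ ≈ (0.00111)³ ≈ 1.37060e-09.
By linearity: E[X] = C(148, 3)·p³ ≈ 529396 · 1.37060e-09 ≈ 0.001.
Since α = 3/2 > 1, p = c/n^{3/2} = o(1/n) is below the triangle threshold p ~ 1/n. Asymptotically E[X] ~ (c³/6)·n^{3(1−α)} = (2³/6)·n^{-1.5} → 0, so by Markov's inequality G has no triangles w.h.p.

E[X] ≈ 0.001; in regime p = Θ(1/n^{3/2}) E[X] tends to 0 (below the triangle threshold p ~ 1/n).
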